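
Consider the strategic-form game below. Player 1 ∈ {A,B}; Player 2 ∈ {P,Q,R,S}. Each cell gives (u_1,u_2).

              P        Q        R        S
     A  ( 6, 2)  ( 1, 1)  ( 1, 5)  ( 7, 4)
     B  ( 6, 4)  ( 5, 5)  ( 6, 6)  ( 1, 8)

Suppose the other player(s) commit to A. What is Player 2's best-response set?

u_2(P vs A) = 2
u_2(Q vs A) = 1
u_2(R vs A) = 5
u_2(S vs A) = 4
max payoff 5 at {R}

argmax u_2 = {R}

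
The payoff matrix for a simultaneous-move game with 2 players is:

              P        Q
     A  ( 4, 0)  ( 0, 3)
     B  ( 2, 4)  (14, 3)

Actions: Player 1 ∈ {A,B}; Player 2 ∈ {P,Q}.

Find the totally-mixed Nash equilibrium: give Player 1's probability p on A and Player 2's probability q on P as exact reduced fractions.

P1 indiff ⇒ q·4+(1-q)·0 = q·2+(1-q)·14 ⇒ q(2) = (1-q)(14) ⇒ q = 7/8
P2 indiff ⇒ p·0+(1-p)·4 = p·3+(1-p)·3 ⇒ p(-3) = (1-p)(-1) ⇒ p = 1/4

P1 mixes 1/4 on A; P2 mixes 7/8 on P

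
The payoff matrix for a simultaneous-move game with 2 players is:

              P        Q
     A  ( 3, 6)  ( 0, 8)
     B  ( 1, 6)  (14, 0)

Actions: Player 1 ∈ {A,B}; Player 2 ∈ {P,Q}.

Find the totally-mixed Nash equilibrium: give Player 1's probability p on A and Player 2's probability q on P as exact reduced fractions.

P1 indiff ⇒ q·3+(1-q)·0 = q·1+(1-q)·14 ⇒ q(2) = (1-q)(14) ⇒ q = 7/8
P2 indiff ⇒ p·6+(1-p)·6 = p·8+(1-p)·0 ⇒ p(-2) = (1-p)(-6) ⇒ p = 3/4

P1 mixes 3/4 on A; P2 mixes 7/8 on P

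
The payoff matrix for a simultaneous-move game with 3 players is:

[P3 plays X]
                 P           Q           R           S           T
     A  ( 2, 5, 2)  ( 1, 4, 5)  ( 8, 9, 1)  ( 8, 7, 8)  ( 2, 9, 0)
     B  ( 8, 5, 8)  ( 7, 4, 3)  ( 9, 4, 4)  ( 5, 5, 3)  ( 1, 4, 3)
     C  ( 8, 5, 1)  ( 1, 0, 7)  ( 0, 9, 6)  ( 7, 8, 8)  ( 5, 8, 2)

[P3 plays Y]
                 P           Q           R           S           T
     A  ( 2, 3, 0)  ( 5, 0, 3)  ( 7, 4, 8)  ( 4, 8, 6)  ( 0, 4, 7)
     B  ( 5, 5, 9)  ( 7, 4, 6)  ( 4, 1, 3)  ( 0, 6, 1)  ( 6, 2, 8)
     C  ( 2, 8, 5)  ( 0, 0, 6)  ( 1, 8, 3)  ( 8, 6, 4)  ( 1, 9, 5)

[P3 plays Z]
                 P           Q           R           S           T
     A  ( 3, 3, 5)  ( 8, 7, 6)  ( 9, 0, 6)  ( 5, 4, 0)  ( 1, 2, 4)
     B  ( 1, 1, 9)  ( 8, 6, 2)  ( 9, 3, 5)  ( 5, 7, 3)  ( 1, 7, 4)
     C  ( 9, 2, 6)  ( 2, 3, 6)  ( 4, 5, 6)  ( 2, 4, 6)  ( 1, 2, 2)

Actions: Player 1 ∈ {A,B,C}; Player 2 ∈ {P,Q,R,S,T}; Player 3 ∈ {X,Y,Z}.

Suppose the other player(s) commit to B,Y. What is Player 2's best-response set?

u_2(P vs B,Y) = 5
u_2(Q vs B,Y) = 4
u_2(R vs B,Y) = 1
u_2(S vs B,Y) = 6
u_2(T vs B,Y) = 2
max payoff 6 at {S}

argmax u_2 = {S}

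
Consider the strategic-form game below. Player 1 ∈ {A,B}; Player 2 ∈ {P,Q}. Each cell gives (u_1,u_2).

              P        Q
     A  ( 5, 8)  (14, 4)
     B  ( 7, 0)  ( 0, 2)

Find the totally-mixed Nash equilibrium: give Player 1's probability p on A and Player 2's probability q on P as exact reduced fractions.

p=1/3, q=7/8

P1 indiff ⇒ q·5+(1-q)·14 = q·7+(1-q)·0 ⇒ q(-2) = (1-q)(-14) ⇒ q = 7/8
P2 indiff ⇒ p·8+(1-p)·0 = p·4+(1-p)·2 ⇒ p(4) = (1-p)(2) ⇒ p = 1/3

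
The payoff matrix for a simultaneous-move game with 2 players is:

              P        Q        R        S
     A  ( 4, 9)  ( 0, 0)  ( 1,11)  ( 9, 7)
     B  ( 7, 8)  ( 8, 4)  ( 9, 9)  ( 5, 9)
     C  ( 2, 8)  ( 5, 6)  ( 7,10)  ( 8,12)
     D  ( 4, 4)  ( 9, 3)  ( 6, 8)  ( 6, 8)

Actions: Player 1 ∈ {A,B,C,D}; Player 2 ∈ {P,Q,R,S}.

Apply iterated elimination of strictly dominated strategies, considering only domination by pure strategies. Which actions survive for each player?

Remaining: P1:{A,B,C} P2:{R,S}

P2 drop P (R beats it: A:11>9 B:9>8 C:10>8 D:8>4)
P2 drop Q (R beats it: A:11>0 B:9>4 C:10>6 D:8>3)
P1 drop D (C beats it: R:7>6 S:8>6)
P1→{A,B,C} P2→{R,S}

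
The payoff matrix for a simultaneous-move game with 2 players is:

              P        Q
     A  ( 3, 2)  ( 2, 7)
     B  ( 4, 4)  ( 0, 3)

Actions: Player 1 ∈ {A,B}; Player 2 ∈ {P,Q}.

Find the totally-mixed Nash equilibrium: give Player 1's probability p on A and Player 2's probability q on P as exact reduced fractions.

P1 indiff ⇒ q·3+(1-q)·2 = q·4+(1-q)·0 ⇒ q(-1) = (1-q)(-2) ⇒ q = 2/3
P2 indiff ⇒ p·2+(1-p)·4 = p·7+(1-p)·3 ⇒ p(-5) = (1-p)(-1) ⇒ p = 1/6

p=1/6, q=2/3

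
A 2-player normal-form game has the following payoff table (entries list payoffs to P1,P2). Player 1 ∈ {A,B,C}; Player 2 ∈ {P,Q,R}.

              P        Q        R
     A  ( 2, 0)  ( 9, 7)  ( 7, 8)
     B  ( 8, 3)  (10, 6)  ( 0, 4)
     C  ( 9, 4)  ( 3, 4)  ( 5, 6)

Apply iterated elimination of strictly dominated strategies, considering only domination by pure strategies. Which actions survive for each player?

Survivors P1:{A,B} P2:{Q,R}

P2 drop P (R beats it: A:8>0 B:4>3 C:6>4)
P1 drop C (A beats it: Q:9>3 R:7>5)
P1→{A,B} P2→{Q,R}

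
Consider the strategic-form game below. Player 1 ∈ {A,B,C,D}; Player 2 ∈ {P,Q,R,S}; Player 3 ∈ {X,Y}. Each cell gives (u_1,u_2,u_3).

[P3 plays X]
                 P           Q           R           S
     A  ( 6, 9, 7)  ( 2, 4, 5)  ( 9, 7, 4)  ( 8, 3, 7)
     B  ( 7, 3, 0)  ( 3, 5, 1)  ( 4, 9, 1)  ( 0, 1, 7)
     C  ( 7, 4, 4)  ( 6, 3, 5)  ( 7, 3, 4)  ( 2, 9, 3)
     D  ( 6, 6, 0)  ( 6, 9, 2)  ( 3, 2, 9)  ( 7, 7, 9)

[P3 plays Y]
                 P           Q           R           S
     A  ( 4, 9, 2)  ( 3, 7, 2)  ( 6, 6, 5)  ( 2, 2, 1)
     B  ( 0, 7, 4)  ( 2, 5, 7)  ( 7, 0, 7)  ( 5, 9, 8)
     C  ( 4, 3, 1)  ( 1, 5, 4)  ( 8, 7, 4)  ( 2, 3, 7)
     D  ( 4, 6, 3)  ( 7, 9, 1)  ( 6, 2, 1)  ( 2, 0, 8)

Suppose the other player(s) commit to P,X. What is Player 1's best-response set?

BR_1 = {B,C}

u_1(A vs P,X) = 6
u_1(B vs P,X) = 7
u_1(C vs P,X) = 7
u_1(D vs P,X) = 6
max payoff 7 at {B,C}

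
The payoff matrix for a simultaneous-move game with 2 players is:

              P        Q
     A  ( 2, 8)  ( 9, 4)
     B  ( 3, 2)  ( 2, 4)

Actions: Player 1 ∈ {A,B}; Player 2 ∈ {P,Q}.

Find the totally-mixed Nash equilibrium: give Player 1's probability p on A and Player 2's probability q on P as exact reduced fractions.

(p,q) = (1/3, 7/8)

P1 indiff ⇒ q·2+(1-q)·9 = q·3+(1-q)·2 ⇒ q(-1) = (1-q)(-7) ⇒ q = 7/8
P2 indiff ⇒ p·8+(1-p)·2 = p·4+(1-p)·4 ⇒ p(4) = (1-p)(2) ⇒ p = 1/3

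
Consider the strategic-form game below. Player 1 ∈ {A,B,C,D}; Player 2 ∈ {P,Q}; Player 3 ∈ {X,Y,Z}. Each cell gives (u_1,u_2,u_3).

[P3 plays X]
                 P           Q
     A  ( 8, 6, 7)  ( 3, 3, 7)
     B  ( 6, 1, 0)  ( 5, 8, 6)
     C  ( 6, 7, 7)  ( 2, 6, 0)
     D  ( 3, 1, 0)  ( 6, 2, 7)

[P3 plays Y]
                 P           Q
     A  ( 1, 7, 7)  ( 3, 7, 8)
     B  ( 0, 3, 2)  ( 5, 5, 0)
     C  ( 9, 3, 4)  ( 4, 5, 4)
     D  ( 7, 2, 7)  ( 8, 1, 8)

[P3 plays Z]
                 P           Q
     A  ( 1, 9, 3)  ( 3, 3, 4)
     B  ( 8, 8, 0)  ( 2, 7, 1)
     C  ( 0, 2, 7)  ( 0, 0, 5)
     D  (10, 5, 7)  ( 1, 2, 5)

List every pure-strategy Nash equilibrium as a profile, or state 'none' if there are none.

(A,P,X): NE
(A,P,Y): not NE [P1→C gives 9>1]
(A,P,Z): not NE [P1→D gives 10>1; P3→Y gives 7>3]
(A,Q,X): not NE [P1→D gives 6>3; P2→P gives 6>3; P3→Y gives 8>7]
(A,Q,Y): not NE [P1→D gives 8>3]
(A,Q,Z): not NE [P2→P gives 9>3; P3→Y gives 8>4]
(B,P,X): not NE [P1→A gives 8>6; P2→Q gives 8>1; P3→Y gives 2>0]
(B,P,Y): not NE [P1→C gives 9>0; P2→Q gives 5>3]
(B,P,Z): not NE [P1→D gives 10>8; P3→Y gives 2>0]
(B,Q,X): not NE [P1→D gives 6>5]
(B,Q,Y): not NE [P1→D gives 8>5; P3→X gives 6>0]
(B,Q,Z): not NE [P1→A gives 3>2; P2→P gives 8>7; P3→X gives 6>1]
(C,P,X): not NE [P1→A gives 8>6]
(C,P,Y): not NE [P2→Q gives 5>3; P3→Z gives 7>4]
(C,P,Z): not NE [P1→D gives 10>0]
(C,Q,X): not NE [P1→D gives 6>2; P2→P gives 7>6; P3→Z gives 5>0]
(C,Q,Y): not NE [P1→D gives 8>4; P3→Z gives 5>4]
(C,Q,Z): not NE [P1→A gives 3>0; P2→P gives 2>0]
(D,P,X): not NE [P1→A gives 8>3; P2→Q gives 2>1; P3→Z gives 7>0]
(D,P,Y): not NE [P1→C gives 9>7]
(D,P,Z): NE
(D,Q,X): not NE [P3→Y gives 8>7]
(D,Q,Y): not NE [P2→P gives 2>1]
(D,Q,Z): not NE [P1→A gives 3>1; P2→P gives 5>2; P3→Y gives 8>5]

NE set: (A,P,X), (D,P,Z)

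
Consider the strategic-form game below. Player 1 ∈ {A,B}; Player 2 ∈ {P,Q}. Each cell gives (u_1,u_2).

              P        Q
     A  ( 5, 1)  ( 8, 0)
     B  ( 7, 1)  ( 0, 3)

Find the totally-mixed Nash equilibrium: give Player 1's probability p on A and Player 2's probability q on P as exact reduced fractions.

(p,q) = (2/3, 4/5)

P1 indiff ⇒ q·5+(1-q)·8 = q·7+(1-q)·0 ⇒ q(-2) = (1-q)(-8) ⇒ q = 4/5
P2 indiff ⇒ p·1+(1-p)·1 = p·0+(1-p)·3 ⇒ p(1) = (1-p)(2) ⇒ p = 2/3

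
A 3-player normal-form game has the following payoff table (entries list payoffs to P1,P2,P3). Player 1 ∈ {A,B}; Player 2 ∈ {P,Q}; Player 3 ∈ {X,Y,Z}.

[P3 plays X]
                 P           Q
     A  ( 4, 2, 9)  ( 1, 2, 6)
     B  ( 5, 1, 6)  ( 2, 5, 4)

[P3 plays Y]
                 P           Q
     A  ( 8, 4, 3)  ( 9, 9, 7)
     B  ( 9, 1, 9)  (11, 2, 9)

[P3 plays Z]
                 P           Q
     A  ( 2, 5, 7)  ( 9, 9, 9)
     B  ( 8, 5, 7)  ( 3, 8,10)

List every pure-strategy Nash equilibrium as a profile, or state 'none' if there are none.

(A,P,X): not NE [P1→B gives 5>4]
(A,P,Y): not NE [P1→B gives 9>8; P2→Q gives 9>4; P3→X gives 9>3]
(A,P,Z): not NE [P1→B gives 8>2; P2→Q gives 9>5; P3→X gives 9>7]
(A,Q,X): not NE [P1→B gives 2>1; P3→Z gives 9>6]
(A,Q,Y): not NE [P1→B gives 11>9; P3→Z gives 9>7]
(A,Q,Z): NE
(B,P,X): not NE [P2→Q gives 5>1; P3→Y gives 9>6]
(B,P,Y): not NE [P2→Q gives 2>1]
(B,P,Z): not NE [P2→Q gives 8>5; P3→Y gives 9>7]
(B,Q,X): not NE [P3→Z gives 10>4]
(B,Q,Y): not NE [P3→Z gives 10>9]
(B,Q,Z): not NE [P1→A gives 9>3]

PSNE = {(A,Q,Z)}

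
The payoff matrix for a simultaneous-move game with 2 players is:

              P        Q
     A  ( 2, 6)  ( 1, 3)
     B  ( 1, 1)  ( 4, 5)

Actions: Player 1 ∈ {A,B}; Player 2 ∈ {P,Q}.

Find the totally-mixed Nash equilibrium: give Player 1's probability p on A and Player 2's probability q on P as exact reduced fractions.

(p,q) = (4/7, 3/4)

P1 indiff ⇒ q·2+(1-q)·1 = q·1+(1-q)·4 ⇒ q(1) = (1-q)(3) ⇒ q = 3/4
P2 indiff ⇒ p·6+(1-p)·1 = p·3+(1-p)·5 ⇒ p(3) = (1-p)(4) ⇒ p = 4/7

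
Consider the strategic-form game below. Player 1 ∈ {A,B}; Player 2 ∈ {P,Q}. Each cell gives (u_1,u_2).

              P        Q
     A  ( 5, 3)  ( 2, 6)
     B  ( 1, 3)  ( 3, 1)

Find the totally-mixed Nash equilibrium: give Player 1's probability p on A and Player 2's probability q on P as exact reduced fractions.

p=2/5, q=1/5

P1 indiff ⇒ q·5+(1-q)·2 = q·1+(1-q)·3 ⇒ q(4) = (1-q)(1) ⇒ q = 1/5
P2 indiff ⇒ p·3+(1-p)·3 = p·6+(1-p)·1 ⇒ p(-3) = (1-p)(-2) ⇒ p = 2/5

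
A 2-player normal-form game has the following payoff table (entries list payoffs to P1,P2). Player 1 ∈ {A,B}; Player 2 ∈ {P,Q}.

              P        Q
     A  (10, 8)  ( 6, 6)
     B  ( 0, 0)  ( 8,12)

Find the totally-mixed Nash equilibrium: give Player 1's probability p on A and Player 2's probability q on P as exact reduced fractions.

P1 indiff ⇒ q·10+(1-q)·6 = q·0+(1-q)·8 ⇒ q(10) = (1-q)(2) ⇒ q = 1/6
P2 indiff ⇒ p·8+(1-p)·0 = p·6+(1-p)·12 ⇒ p(2) = (1-p)(12) ⇒ p = 6/7

P1 mixes 6/7 on A; P2 mixes 1/6 on P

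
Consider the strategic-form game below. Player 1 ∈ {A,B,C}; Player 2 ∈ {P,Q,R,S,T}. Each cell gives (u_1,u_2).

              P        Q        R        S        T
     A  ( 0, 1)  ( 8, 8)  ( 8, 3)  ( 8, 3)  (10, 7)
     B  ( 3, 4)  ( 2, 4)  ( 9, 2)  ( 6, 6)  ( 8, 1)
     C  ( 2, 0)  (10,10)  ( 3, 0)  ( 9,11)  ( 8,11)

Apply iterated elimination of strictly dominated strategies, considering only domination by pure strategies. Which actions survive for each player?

P2 drop P (S beats it: A:3>1 B:6>4 C:11>0)
P2 drop R (Q beats it: A:8>3 B:4>2 C:10>0)
P1 drop B (A beats it: Q:8>2 S:8>6 T:10>8)
P1→{A,C} P2→{Q,S,T}

Survivors P1:{A,C} P2:{Q,S,T}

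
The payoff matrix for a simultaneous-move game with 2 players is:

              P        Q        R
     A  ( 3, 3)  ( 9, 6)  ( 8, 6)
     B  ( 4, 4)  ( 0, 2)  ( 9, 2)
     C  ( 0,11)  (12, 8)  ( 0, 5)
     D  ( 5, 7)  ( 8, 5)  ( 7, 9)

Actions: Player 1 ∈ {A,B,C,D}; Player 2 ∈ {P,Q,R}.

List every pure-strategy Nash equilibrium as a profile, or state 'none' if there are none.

PSNE: ∅

(A,P): not NE [P1→D gives 5>3; P2→R gives 6>3]
(A,Q): not NE [P1→C gives 12>9]
(A,R): not NE [P1→B gives 9>8]
(B,P): not NE [P1→D gives 5>4]
(B,Q): not NE [P1→C gives 12>0; P2→P gives 4>2]
(B,R): not NE [P2→P gives 4>2]
(C,P): not NE [P1→D gives 5>0]
(C,Q): not NE [P2→P gives 11>8]
(C,R): not NE [P1→B gives 9>0; P2→P gives 11>5]
(D,P): not NE [P2→R gives 9>7]
(D,Q): not NE [P1→C gives 12>8; P2→R gives 9>5]
(D,R): not NE [P1→B gives 9>7]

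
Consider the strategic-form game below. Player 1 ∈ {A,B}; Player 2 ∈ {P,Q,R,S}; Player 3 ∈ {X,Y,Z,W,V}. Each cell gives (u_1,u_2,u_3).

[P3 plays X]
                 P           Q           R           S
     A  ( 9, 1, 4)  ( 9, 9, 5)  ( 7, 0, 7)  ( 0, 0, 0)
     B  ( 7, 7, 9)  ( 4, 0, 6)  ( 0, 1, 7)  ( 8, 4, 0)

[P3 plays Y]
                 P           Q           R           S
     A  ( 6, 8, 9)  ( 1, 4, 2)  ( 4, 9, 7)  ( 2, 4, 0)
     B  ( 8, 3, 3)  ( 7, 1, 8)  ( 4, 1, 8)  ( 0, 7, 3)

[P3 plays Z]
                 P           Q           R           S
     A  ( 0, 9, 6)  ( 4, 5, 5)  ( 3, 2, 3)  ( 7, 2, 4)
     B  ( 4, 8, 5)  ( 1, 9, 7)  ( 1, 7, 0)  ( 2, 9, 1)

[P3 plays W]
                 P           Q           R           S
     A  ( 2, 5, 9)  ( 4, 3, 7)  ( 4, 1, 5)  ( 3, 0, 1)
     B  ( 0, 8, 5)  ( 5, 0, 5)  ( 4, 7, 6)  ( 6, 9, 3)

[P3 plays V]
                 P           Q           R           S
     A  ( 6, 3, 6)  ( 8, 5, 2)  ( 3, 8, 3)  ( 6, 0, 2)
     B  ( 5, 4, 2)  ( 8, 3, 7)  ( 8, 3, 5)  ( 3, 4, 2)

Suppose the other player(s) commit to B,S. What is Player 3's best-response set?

P3 best: {Y,W}

u_3(X vs B,S) = 0
u_3(Y vs B,S) = 3
u_3(Z vs B,S) = 1
u_3(W vs B,S) = 3
u_3(V vs B,S) = 2
max payoff 3 at {Y,W}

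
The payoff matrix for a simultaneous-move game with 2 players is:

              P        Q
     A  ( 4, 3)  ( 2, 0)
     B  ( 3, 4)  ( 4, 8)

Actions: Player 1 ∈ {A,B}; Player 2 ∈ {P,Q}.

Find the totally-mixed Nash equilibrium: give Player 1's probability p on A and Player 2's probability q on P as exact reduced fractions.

P1 indiff ⇒ q·4+(1-q)·2 = q·3+(1-q)·4 ⇒ q(1) = (1-q)(2) ⇒ q = 2/3
P2 indiff ⇒ p·3+(1-p)·4 = p·0+(1-p)·8 ⇒ p(3) = (1-p)(4) ⇒ p = 4/7

p=4/7, q=2/3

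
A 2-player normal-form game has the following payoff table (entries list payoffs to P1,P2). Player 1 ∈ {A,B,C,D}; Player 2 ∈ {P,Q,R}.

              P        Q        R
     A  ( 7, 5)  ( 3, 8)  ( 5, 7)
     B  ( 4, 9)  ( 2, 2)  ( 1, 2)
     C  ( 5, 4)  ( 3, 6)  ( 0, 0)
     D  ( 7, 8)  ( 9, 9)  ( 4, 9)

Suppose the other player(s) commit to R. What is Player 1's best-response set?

u_1(A vs R) = 5
u_1(B vs R) = 1
u_1(C vs R) = 0
u_1(D vs R) = 4
max payoff 5 at {A}

BR_1 = {A}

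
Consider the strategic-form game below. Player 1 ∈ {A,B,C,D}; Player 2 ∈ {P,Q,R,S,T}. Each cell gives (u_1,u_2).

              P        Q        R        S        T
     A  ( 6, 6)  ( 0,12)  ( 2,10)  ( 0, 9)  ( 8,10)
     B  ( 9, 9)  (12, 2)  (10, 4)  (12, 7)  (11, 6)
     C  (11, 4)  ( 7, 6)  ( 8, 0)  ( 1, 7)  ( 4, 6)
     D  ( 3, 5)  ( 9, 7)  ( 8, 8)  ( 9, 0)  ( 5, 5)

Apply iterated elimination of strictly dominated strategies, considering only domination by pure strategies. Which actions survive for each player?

P1 drop A (B beats it: P:9>6 Q:12>0 R:10>2 S:12>0 T:11>8)
P1 drop D (B beats it: P:9>3 Q:12>9 R:10>8 S:12>9 T:11>5)
P2 drop Q (S beats it: B:7>2 C:7>6)
P2 drop R (P beats it: B:9>4 C:4>0)
P2 drop T (S beats it: B:7>6 C:7>6)
P1→{B,C} P2→{P,S}

Survivors P1:{B,C} P2:{P,S}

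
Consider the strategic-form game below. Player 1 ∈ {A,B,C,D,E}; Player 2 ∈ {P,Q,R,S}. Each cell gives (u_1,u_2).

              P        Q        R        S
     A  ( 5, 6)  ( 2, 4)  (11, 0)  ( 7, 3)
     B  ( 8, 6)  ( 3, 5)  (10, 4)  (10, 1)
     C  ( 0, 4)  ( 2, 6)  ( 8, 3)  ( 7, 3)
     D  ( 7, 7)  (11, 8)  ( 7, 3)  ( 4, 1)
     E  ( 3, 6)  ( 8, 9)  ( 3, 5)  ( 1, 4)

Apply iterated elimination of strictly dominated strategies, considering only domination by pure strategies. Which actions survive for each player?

P1 drop C (B beats it: P:8>0 Q:3>2 R:10>8 S:10>7)
P1 drop E (D beats it: P:7>3 Q:11>8 R:7>3 S:4>1)
P2 drop R (P beats it: A:6>0 B:6>4 D:7>3)
P1 drop A (B beats it: P:8>5 Q:3>2 S:10>7)
P2 drop S (P beats it: B:6>1 D:7>1)
P1→{B,D} P2→{P,Q}

Remaining: P1:{B,D} P2:{P,Q}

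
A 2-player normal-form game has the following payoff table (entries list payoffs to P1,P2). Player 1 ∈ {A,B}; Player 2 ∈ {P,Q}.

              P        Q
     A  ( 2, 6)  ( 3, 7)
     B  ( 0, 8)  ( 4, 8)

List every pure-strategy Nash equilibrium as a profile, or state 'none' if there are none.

PSNE = {(B,Q)}

(A,P): not NE [P2→Q gives 7>6]
(A,Q): not NE [P1→B gives 4>3]
(B,P): not NE [P1→A gives 2>0]
(B,Q): NE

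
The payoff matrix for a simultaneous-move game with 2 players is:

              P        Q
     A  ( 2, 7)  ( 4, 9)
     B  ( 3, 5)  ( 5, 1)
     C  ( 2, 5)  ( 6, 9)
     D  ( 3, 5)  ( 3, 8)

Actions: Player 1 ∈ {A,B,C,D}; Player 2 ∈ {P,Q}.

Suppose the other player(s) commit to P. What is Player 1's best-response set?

P1 best: {B,D}

u_1(A vs P) = 2
u_1(B vs P) = 3
u_1(C vs P) = 2
u_1(D vs P) = 3
max payoff 3 at {B,D}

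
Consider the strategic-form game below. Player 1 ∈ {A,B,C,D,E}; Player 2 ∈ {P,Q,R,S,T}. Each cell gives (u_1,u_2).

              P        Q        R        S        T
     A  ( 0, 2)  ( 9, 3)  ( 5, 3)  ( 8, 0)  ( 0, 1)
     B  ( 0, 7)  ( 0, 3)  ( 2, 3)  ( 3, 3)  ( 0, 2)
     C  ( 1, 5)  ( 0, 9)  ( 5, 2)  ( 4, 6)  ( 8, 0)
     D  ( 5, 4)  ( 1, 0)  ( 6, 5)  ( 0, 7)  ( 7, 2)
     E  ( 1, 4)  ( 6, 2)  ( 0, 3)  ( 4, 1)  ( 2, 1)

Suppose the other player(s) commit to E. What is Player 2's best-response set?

u_2(P vs E) = 4
u_2(Q vs E) = 2
u_2(R vs E) = 3
u_2(S vs E) = 1
u_2(T vs E) = 1
max payoff 4 at {P}

BR_2 = {P}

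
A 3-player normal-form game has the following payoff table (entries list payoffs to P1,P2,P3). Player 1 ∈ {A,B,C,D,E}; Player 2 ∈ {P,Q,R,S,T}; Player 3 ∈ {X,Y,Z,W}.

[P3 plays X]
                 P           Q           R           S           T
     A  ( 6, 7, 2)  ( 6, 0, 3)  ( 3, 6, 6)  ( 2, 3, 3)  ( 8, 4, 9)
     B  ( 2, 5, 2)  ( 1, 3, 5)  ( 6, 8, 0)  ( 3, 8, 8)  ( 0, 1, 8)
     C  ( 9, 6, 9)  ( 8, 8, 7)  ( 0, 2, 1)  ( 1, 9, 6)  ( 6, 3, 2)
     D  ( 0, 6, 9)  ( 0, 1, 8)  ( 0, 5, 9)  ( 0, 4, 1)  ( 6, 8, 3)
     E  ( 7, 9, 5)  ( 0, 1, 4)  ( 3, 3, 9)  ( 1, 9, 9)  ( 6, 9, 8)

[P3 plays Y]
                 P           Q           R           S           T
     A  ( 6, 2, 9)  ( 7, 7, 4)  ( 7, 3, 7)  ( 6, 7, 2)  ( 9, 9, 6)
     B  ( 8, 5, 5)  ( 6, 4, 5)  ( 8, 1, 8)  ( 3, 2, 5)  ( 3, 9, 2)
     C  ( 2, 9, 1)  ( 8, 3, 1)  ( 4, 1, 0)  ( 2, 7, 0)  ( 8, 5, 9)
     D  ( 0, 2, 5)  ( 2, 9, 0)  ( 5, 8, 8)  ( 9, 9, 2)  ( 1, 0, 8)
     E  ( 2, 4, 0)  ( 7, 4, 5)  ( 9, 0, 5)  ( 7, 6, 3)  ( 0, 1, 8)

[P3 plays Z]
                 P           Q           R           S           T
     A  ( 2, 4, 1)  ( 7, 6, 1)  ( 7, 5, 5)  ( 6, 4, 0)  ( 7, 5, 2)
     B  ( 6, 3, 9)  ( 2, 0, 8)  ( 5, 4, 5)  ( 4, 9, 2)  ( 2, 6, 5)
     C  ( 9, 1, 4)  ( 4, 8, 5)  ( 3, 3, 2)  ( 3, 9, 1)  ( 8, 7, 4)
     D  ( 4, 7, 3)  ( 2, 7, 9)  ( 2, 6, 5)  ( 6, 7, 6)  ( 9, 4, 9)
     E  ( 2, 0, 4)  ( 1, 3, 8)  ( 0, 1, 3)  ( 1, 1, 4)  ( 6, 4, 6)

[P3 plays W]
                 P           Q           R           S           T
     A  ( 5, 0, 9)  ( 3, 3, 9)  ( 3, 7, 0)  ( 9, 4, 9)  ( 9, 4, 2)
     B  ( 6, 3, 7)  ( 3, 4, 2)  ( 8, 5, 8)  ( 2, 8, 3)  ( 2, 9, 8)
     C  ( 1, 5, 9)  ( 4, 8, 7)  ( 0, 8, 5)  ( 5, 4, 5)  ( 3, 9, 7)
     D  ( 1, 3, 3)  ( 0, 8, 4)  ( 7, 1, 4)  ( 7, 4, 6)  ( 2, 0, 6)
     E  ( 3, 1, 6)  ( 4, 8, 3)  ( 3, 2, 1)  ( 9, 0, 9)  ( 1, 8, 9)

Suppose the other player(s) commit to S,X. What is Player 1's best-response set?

u_1(A vs S,X) = 2
u_1(B vs S,X) = 3
u_1(C vs S,X) = 1
u_1(D vs S,X) = 0
u_1(E vs S,X) = 1
max payoff 3 at {B}

argmax u_1 = {B}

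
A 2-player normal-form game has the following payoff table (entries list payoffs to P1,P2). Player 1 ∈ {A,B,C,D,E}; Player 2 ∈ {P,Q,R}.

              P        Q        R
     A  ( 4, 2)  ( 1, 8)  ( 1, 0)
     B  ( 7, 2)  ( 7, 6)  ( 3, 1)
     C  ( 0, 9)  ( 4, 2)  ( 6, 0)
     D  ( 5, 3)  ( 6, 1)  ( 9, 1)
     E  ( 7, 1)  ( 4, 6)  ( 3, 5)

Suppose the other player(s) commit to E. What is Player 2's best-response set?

P2 best: {Q}

u_2(P vs E) = 1
u_2(Q vs E) = 6
u_2(R vs E) = 5
max payoff 6 at {Q}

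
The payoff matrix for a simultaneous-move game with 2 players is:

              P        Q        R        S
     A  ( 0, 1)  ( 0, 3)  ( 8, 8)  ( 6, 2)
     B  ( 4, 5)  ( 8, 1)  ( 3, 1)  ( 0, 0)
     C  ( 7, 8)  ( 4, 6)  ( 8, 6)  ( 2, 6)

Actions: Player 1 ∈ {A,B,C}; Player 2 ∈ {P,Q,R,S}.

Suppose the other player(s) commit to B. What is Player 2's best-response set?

P2 best: {P}

u_2(P vs B) = 5
u_2(Q vs B) = 1
u_2(R vs B) = 1
u_2(S vs B) = 0
max payoff 5 at {P}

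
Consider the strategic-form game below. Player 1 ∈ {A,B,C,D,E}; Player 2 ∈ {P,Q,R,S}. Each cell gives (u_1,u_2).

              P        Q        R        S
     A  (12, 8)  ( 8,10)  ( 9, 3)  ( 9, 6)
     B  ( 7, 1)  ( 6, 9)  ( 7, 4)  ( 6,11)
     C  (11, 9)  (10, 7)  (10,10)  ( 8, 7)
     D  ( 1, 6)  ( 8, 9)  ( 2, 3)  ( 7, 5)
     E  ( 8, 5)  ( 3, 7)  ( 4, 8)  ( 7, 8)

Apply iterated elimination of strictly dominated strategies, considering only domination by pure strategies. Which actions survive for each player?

P1 drop B (A beats it: P:12>7 Q:8>6 R:9>7 S:9>6)
P1 drop D (C beats it: P:11>1 Q:10>8 R:10>2 S:8>7)
P1 drop E (A beats it: P:12>8 Q:8>3 R:9>4 S:9>7)
P2 drop S (P beats it: A:8>6 C:9>7)
P1→{A,C} P2→{P,Q,R}

Remaining: P1:{A,C} P2:{P,Q,R}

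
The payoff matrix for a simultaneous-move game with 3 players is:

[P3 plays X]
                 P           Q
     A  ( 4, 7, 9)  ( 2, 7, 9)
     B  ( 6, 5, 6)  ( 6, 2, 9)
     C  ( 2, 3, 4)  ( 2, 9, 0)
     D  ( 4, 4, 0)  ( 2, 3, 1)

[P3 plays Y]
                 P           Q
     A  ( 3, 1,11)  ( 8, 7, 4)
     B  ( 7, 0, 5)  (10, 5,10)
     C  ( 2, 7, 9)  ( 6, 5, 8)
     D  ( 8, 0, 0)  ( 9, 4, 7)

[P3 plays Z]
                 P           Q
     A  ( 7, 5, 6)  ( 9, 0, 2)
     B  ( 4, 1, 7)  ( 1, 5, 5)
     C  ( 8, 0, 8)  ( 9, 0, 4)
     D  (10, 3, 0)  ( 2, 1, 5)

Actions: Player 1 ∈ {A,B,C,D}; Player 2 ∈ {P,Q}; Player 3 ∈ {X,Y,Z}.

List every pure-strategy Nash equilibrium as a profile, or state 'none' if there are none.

Nash profiles: (B,Q,Y), (D,P,Z)

(A,P,X): not NE [P1→B gives 6>4; P3→Y gives 11>9]
(A,P,Y): not NE [P1→D gives 8>3; P2→Q gives 7>1]
(A,P,Z): not NE [P1→D gives 10>7; P3→Y gives 11>6]
(A,Q,X): not NE [P1→B gives 6>2]
(A,Q,Y): not NE [P1→B gives 10>8; P3→X gives 9>4]
(A,Q,Z): not NE [P2→P gives 5>0; P3→X gives 9>2]
(B,P,X): not NE [P3→Z gives 7>6]
(B,P,Y): not NE [P1→D gives 8>7; P2→Q gives 5>0; P3→Z gives 7>5]
(B,P,Z): not NE [P1→D gives 10>4; P2→Q gives 5>1]
(B,Q,X): not NE [P2→P gives 5>2; P3→Y gives 10>9]
(B,Q,Y): NE
(B,Q,Z): not NE [P1→C gives 9>1; P3→Y gives 10>5]
(C,P,X): not NE [P1→B gives 6>2; P2→Q gives 9>3; P3→Y gives 9>4]
(C,P,Y): not NE [P1→D gives 8>2]
(C,P,Z): not NE [P1→D gives 10>8; P3→Y gives 9>8]
(C,Q,X): not NE [P1→B gives 6>2; P3→Y gives 8>0]
(C,Q,Y): not NE [P1→B gives 10>6; P2→P gives 7>5]
(C,Q,Z): not NE [P3→Y gives 8>4]
(D,P,X): not NE [P1→B gives 6>4]
(D,P,Y): not NE [P2→Q gives 4>0]
(D,P,Z): NE
(D,Q,X): not NE [P1→B gives 6>2; P2→P gives 4>3; P3→Y gives 7>1]
(D,Q,Y): not NE [P1→B gives 10>9]
(D,Q,Z): not NE [P1→C gives 9>2; P2→P gives 3>1; P3→Y gives 7>5]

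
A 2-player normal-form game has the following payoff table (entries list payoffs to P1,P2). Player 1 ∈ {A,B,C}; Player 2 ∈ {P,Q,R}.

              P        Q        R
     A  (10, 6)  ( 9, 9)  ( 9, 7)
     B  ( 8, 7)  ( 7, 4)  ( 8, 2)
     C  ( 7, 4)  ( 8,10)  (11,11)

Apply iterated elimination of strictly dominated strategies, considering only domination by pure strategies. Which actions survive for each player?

P1 drop B (A beats it: P:10>8 Q:9>7 R:9>8)
P2 drop P (Q beats it: A:9>6 C:10>4)
P1→{A,C} P2→{Q,R}

IESDS → P1:{A,C} P2:{Q,R}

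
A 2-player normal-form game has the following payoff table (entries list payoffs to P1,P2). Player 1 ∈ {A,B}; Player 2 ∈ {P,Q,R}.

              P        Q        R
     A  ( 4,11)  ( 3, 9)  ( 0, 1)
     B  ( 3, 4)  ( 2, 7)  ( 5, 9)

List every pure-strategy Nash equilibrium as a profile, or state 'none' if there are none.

(A,P): NE
(A,Q): not NE [P2→P gives 11>9]
(A,R): not NE [P1→B gives 5>0; P2→P gives 11>1]
(B,P): not NE [P1→A gives 4>3; P2→R gives 9>4]
(B,Q): not NE [P1→A gives 3>2; P2→R gives 9>7]
(B,R): NE

Nash profiles: (A,P), (B,R)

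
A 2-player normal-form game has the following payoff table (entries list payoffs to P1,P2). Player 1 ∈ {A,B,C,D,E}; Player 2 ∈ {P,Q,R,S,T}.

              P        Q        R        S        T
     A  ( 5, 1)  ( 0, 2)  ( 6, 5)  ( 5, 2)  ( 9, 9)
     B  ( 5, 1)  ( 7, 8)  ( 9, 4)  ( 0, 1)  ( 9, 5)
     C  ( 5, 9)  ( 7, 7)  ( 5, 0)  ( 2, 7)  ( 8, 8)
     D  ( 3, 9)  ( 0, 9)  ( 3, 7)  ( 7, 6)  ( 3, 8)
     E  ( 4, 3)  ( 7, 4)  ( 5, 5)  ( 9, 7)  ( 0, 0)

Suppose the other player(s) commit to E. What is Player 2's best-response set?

u_2(P vs E) = 3
u_2(Q vs E) = 4
u_2(R vs E) = 5
u_2(S vs E) = 7
u_2(T vs E) = 0
max payoff 7 at {S}

P2 best: {S}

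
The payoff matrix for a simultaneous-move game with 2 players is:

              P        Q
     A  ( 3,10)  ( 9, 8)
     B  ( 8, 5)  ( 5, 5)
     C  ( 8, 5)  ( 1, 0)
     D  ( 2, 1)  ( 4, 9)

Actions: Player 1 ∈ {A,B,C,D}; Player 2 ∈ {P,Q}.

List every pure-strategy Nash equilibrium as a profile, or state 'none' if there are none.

(A,P): not NE [P1→C gives 8>3]
(A,Q): not NE [P2→P gives 10>8]
(B,P): NE
(B,Q): not NE [P1→A gives 9>5]
(C,P): NE
(C,Q): not NE [P1→A gives 9>1; P2→P gives 5>0]
(D,P): not NE [P1→C gives 8>2; P2→Q gives 9>1]
(D,Q): not NE [P1→A gives 9>4]

PSNE = {(B,P), (C,P)}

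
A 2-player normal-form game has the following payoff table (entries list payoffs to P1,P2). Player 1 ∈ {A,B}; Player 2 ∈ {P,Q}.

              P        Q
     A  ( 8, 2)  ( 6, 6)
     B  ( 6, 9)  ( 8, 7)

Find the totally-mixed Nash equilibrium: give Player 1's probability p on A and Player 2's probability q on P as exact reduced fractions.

P1 indiff ⇒ q·8+(1-q)·6 = q·6+(1-q)·8 ⇒ q(2) = (1-q)(2) ⇒ q = 1/2
P2 indiff ⇒ p·2+(1-p)·9 = p·6+(1-p)·7 ⇒ p(-4) = (1-p)(-2) ⇒ p = 1/3

p=1/3, q=1/2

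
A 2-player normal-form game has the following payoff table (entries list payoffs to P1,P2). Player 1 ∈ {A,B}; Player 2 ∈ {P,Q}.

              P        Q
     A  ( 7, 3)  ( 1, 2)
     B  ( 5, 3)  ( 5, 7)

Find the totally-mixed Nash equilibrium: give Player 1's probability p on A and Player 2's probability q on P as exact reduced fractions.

P1 mixes 4/5 on A; P2 mixes 2/3 on P

P1 indiff ⇒ q·7+(1-q)·1 = q·5+(1-q)·5 ⇒ q(2) = (1-q)(4) ⇒ q = 2/3
P2 indiff ⇒ p·3+(1-p)·3 = p·2+(1-p)·7 ⇒ p(1) = (1-p)(4) ⇒ p = 4/5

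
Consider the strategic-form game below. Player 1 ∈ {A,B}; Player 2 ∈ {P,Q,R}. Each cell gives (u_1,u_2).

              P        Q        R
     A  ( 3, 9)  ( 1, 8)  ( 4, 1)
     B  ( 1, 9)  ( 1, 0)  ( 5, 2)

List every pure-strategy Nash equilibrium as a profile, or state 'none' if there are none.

PSNE = {(A,P)}

(A,P): NE
(A,Q): not NE [P2→P gives 9>8]
(A,R): not NE [P1→B gives 5>4; P2→P gives 9>1]
(B,P): not NE [P1→A gives 3>1]
(B,Q): not NE [P2→P gives 9>0]
(B,R): not NE [P2→P gives 9>2]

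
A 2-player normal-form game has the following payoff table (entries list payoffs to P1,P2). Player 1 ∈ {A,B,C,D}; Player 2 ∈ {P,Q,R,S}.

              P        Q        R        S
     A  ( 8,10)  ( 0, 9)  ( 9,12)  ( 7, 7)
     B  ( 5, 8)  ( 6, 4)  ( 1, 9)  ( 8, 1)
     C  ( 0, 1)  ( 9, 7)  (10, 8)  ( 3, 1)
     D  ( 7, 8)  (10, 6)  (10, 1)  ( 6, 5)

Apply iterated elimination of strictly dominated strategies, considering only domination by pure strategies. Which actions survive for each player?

Survivors P1:{A,C,D} P2:{P,Q,R}

P2 drop S (Q beats it: A:9>7 B:4>1 C:7>1 D:6>5)
P1 drop B (D beats it: P:7>5 Q:10>6 R:10>1)
P1→{A,C,D} P2→{P,Q,R}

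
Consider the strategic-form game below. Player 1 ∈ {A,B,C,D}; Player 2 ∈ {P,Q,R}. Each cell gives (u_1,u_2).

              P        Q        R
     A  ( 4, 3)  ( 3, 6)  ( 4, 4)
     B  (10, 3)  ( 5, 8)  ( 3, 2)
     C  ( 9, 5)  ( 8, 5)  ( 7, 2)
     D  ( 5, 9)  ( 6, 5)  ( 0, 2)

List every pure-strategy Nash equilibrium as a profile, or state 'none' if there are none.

(A,P): not NE [P1→B gives 10>4; P2→Q gives 6>3]
(A,Q): not NE [P1→C gives 8>3]
(A,R): not NE [P1→C gives 7>4; P2→Q gives 6>4]
(B,P): not NE [P2→Q gives 8>3]
(B,Q): not NE [P1→C gives 8>5]
(B,R): not NE [P1→C gives 7>3; P2→Q gives 8>2]
(C,P): not NE [P1→B gives 10>9]
(C,Q): NE
(C,R): not NE [P2→Q gives 5>2]
(D,P): not NE [P1→B gives 10>5]
(D,Q): not NE [P1→C gives 8>6; P2→P gives 9>5]
(D,R): not NE [P1→C gives 7>0; P2→P gives 9>2]

Nash profiles: (C,Q)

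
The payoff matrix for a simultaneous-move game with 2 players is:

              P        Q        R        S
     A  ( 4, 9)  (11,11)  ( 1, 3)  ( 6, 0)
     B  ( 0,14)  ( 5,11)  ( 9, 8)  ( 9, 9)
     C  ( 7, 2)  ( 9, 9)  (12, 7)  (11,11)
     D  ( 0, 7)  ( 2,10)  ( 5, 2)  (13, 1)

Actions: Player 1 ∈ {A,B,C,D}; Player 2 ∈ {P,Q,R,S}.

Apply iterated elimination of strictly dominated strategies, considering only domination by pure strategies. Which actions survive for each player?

Remaining: P1:{A,C,D} P2:{Q,S}

P1 drop B (C beats it: P:7>0 Q:9>5 R:12>9 S:11>9)
P2 drop P (Q beats it: A:11>9 C:9>2 D:10>7)
P2 drop R (Q beats it: A:11>3 C:9>7 D:10>2)
P1→{A,C,D} P2→{Q,S}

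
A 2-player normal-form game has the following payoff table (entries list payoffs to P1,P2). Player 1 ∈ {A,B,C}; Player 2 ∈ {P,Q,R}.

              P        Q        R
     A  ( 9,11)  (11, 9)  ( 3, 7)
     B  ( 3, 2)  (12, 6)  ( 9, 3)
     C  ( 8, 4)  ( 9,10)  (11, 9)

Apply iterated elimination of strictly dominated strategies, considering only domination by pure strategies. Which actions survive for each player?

IESDS → P1:{A,B} P2:{P,Q}

P2 drop R (Q beats it: A:9>7 B:6>3 C:10>9)
P1 drop C (A beats it: P:9>8 Q:11>9)
P1→{A,B} P2→{P,Q}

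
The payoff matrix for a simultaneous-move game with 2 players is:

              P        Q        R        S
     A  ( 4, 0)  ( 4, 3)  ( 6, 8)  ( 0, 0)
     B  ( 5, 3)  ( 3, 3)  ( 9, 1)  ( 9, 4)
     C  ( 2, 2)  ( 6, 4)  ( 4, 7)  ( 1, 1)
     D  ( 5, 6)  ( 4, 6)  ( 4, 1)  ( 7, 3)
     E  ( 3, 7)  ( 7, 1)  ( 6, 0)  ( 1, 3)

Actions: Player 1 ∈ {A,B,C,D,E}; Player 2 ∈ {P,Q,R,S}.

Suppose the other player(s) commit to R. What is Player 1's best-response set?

u_1(A vs R) = 6
u_1(B vs R) = 9
u_1(C vs R) = 4
u_1(D vs R) = 4
u_1(E vs R) = 6
max payoff 9 at {B}

argmax u_1 = {B}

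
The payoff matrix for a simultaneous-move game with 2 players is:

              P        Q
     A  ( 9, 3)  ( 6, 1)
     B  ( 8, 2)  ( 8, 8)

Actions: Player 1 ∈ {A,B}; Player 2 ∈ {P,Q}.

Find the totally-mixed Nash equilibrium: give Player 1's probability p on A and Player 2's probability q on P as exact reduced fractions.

P1 indiff ⇒ q·9+(1-q)·6 = q·8+(1-q)·8 ⇒ q(1) = (1-q)(2) ⇒ q = 2/3
P2 indiff ⇒ p·3+(1-p)·2 = p·1+(1-p)·8 ⇒ p(2) = (1-p)(6) ⇒ p = 3/4

(p,q) = (3/4, 2/3)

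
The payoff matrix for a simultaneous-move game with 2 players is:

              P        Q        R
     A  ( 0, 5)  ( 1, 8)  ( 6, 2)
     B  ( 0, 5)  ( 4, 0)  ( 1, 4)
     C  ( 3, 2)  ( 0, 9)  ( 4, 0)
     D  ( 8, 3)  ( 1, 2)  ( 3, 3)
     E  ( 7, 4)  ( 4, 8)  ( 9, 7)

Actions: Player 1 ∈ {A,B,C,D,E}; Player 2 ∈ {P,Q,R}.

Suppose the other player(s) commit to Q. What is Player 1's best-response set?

argmax u_1 = {B,E}

u_1(A vs Q) = 1
u_1(B vs Q) = 4
u_1(C vs Q) = 0
u_1(D vs Q) = 1
u_1(E vs Q) = 4
max payoff 4 at {B,E}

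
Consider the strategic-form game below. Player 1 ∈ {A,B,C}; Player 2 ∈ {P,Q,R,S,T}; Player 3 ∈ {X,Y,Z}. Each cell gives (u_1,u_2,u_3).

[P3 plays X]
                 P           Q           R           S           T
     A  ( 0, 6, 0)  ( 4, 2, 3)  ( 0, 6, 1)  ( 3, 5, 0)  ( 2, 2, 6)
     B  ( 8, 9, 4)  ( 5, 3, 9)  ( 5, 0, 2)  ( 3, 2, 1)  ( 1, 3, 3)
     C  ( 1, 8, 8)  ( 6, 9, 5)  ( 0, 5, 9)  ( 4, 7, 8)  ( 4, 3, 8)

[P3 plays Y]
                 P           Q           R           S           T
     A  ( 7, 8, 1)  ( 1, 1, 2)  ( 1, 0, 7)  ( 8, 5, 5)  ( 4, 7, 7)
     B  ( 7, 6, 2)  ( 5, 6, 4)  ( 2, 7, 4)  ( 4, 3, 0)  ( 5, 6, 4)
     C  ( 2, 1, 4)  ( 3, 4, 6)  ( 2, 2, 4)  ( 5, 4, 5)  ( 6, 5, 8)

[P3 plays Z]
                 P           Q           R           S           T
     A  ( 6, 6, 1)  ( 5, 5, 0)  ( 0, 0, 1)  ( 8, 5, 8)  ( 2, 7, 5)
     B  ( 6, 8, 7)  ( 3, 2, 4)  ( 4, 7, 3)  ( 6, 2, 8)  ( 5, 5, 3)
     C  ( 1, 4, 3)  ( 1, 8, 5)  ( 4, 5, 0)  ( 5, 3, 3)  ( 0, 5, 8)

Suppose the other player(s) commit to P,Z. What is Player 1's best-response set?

u_1(A vs P,Z) = 6
u_1(B vs P,Z) = 6
u_1(C vs P,Z) = 1
max payoff 6 at {A,B}

BR_1 = {A,B}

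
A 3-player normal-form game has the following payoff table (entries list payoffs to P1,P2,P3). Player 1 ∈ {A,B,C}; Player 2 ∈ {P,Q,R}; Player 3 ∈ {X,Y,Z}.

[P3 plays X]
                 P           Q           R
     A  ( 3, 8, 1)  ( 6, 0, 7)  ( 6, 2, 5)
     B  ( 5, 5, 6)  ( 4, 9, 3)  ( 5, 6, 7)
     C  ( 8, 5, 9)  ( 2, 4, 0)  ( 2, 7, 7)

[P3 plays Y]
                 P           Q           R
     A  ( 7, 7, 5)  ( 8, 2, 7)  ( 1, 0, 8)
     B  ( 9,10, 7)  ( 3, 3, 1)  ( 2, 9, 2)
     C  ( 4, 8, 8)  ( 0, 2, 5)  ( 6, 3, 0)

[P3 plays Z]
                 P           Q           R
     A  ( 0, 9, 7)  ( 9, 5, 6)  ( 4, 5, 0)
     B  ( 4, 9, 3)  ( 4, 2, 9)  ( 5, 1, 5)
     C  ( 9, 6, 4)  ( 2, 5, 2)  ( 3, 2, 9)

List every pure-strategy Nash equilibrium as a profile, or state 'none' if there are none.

PSNE = {(B,P,Y)}

(A,P,X): not NE [P1→C gives 8>3; P3→Z gives 7>1]
(A,P,Y): not NE [P1→B gives 9>7; P3→Z gives 7>5]
(A,P,Z): not NE [P1→C gives 9>0]
(A,Q,X): not NE [P2→P gives 8>0]
(A,Q,Y): not NE [P2→P gives 7>2]
(A,Q,Z): not NE [P2→P gives 9>5; P3→Y gives 7>6]
(A,R,X): not NE [P2→P gives 8>2; P3→Y gives 8>5]
(A,R,Y): not NE [P1→C gives 6>1; P2→P gives 7>0]
(A,R,Z): not NE [P1→B gives 5>4; P2→P gives 9>5; P3→Y gives 8>0]
(B,P,X): not NE [P1→C gives 8>5; P2→Q gives 9>5; P3→Y gives 7>6]
(B,P,Y): NE
(B,P,Z): not NE [P1→C gives 9>4; P3→Y gives 7>3]
(B,Q,X): not NE [P1→A gives 6>4; P3→Z gives 9>3]
(B,Q,Y): not NE [P1→A gives 8>3; P2→P gives 10>3; P3→Z gives 9>1]
(B,Q,Z): not NE [P1→A gives 9>4; P2→P gives 9>2]
(B,R,X): not NE [P1→A gives 6>5; P2→Q gives 9>6]
(B,R,Y): not NE [P1→C gives 6>2; P2→P gives 10>9; P3→X gives 7>2]
(B,R,Z): not NE [P2→P gives 9>1; P3→X gives 7>5]
(C,P,X): not NE [P2→R gives 7>5]
(C,P,Y): not NE [P1→B gives 9>4; P3→X gives 9>8]
(C,P,Z): not NE [P3→X gives 9>4]
(C,Q,X): not NE [P1→A gives 6>2; P2→R gives 7>4; P3→Y gives 5>0]
(C,Q,Y): not NE [P1→A gives 8>0; P2→P gives 8>2]
(C,Q,Z): not NE [P1→A gives 9>2; P2→P gives 6>5; P3→Y gives 5>2]
(C,R,X): not NE [P1→A gives 6>2; P3→Z gives 9>7]
(C,R,Y): not NE [P2→P gives 8>3; P3→Z gives 9>0]
(C,R,Z): not NE [P1→B gives 5>3; P2→P gives 6>2]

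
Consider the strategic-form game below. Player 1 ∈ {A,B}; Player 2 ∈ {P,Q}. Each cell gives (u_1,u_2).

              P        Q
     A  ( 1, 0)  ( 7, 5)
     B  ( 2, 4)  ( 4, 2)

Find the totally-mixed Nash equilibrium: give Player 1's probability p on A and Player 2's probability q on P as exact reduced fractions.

P1 indiff ⇒ q·1+(1-q)·7 = q·2+(1-q)·4 ⇒ q(-1) = (1-q)(-3) ⇒ q = 3/4
P2 indiff ⇒ p·0+(1-p)·4 = p·5+(1-p)·2 ⇒ p(-5) = (1-p)(-2) ⇒ p = 2/7

(p,q) = (2/7, 3/4)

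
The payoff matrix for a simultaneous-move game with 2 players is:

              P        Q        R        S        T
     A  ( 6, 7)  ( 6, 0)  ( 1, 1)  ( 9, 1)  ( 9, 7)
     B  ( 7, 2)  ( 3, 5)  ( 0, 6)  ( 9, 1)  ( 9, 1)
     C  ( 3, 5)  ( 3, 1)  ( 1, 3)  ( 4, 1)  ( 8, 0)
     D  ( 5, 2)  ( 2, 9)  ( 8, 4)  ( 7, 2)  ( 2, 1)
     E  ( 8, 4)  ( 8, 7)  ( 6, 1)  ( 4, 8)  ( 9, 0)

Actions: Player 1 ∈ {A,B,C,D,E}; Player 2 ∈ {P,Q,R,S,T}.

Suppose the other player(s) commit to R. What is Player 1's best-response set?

u_1(A vs R) = 1
u_1(B vs R) = 0
u_1(C vs R) = 1
u_1(D vs R) = 8
u_1(E vs R) = 6
max payoff 8 at {D}

BR_1 = {D}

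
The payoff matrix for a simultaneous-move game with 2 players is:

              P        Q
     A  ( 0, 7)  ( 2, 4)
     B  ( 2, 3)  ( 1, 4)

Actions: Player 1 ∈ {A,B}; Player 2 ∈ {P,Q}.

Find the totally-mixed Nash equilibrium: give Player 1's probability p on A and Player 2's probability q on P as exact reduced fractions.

P1 indiff ⇒ q·0+(1-q)·2 = q·2+(1-q)·1 ⇒ q(-2) = (1-q)(-1) ⇒ q = 1/3
P2 indiff ⇒ p·7+(1-p)·3 = p·4+(1-p)·4 ⇒ p(3) = (1-p)(1) ⇒ p = 1/4

P1 mixes 1/4 on A; P2 mixes 1/3 on P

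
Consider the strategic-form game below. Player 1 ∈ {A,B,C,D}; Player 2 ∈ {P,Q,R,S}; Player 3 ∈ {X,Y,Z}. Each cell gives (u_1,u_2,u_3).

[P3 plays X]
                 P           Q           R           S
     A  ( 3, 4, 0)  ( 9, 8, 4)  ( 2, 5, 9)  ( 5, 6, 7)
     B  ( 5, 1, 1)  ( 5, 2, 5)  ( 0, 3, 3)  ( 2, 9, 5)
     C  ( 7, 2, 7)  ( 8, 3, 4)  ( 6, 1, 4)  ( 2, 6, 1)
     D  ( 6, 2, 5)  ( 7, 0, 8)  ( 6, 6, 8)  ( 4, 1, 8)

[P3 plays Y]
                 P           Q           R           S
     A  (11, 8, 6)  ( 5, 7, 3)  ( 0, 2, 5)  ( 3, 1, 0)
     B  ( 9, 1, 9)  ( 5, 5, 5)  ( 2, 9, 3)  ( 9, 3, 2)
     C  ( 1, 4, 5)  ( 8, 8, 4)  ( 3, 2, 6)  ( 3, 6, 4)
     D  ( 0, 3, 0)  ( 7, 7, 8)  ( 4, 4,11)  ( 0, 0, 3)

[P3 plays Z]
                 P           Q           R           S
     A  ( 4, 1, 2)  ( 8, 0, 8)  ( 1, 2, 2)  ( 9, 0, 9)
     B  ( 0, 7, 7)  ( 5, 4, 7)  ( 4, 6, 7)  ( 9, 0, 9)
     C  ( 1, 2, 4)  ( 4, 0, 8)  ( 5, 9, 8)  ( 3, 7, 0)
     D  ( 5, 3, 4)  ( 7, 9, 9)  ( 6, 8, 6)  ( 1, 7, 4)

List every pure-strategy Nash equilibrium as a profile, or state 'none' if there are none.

(A,P,X): not NE [P1→C gives 7>3; P2→Q gives 8>4; P3→Y gives 6>0]
(A,P,Y): NE
(A,P,Z): not NE [P1→D gives 5>4; P2→R gives 2>1; P3→Y gives 6>2]
(A,Q,X): not NE [P3→Z gives 8>4]
(A,Q,Y): not NE [P1→C gives 8>5; P2→P gives 8>7; P3→Z gives 8>3]
(A,Q,Z): not NE [P2→R gives 2>0]
(A,R,X): not NE [P1→D gives 6>2; P2→Q gives 8>5]
(A,R,Y): not NE [P1→D gives 4>0; P2→P gives 8>2; P3→X gives 9>5]
(A,R,Z): not NE [P1→D gives 6>1; P3→X gives 9>2]
(A,S,X): not NE [P2→Q gives 8>6; P3→Z gives 9>7]
(A,S,Y): not NE [P1→B gives 9>3; P2→P gives 8>1; P3→Z gives 9>0]
(A,S,Z): not NE [P2→R gives 2>0]
(B,P,X): not NE [P1→C gives 7>5; P2→S gives 9>1; P3→Y gives 9>1]
(B,P,Y): not NE [P1→A gives 11>9; P2→R gives 9>1]
(B,P,Z): not NE [P1→D gives 5>0; P3→Y gives 9>7]
(B,Q,X): not NE [P1→A gives 9>5; P2→S gives 9>2; P3→Z gives 7>5]
(B,Q,Y): not NE [P1→C gives 8>5; P2→R gives 9>5; P3→Z gives 7>5]
(B,Q,Z): not NE [P1→A gives 8>5; P2→P gives 7>4]
(B,R,X): not NE [P1→D gives 6>0; P2→S gives 9>3; P3→Z gives 7>3]
(B,R,Y): not NE [P1→D gives 4>2; P3→Z gives 7>3]
(B,R,Z): not NE [P1→D gives 6>4; P2→P gives 7>6]
(B,S,X): not NE [P1→A gives 5>2; P3→Z gives 9>5]
(B,S,Y): not NE [P2→R gives 9>3; P3→Z gives 9>2]
(B,S,Z): not NE [P2→P gives 7>0]
(C,P,X): not NE [P2→S gives 6>2]
(C,P,Y): not NE [P1→A gives 11>1; P2→Q gives 8>4; P3→X gives 7>5]
(C,P,Z): not NE [P1→D gives 5>1; P2→R gives 9>2; P3→X gives 7>4]
(C,Q,X): not NE [P1→A gives 9>8; P2→S gives 6>3; P3→Z gives 8>4]
(C,Q,Y): not NE [P3→Z gives 8>4]
(C,Q,Z): not NE [P1→A gives 8>4; P2→R gives 9>0]
(C,R,X): not NE [P2→S gives 6>1; P3→Z gives 8>4]
(C,R,Y): not NE [P1→D gives 4>3; P2→Q gives 8>2; P3→Z gives 8>6]
(C,R,Z): not NE [P1→D gives 6>5]
(C,S,X): not NE [P1→A gives 5>2; P3→Y gives 4>1]
(C,S,Y): not NE [P1→B gives 9>3; P2→Q gives 8>6]
(C,S,Z): not NE [P1→B gives 9>3; P2→R gives 9>7; P3→Y gives 4>0]
(D,P,X): not NE [P1→C gives 7>6; P2→R gives 6>2]
(D,P,Y): not NE [P1→A gives 11>0; P2→Q gives 7>3; P3→X gives 5>0]
(D,P,Z): not NE [P2→Q gives 9>3; P3→X gives 5>4]
(D,Q,X): not NE [P1→A gives 9>7; P2→R gives 6>0; P3→Z gives 9>8]
(D,Q,Y): not NE [P1→C gives 8>7; P3→Z gives 9>8]
(D,Q,Z): not NE [P1→A gives 8>7]
(D,R,X): not NE [P3→Y gives 11>8]
(D,R,Y): not NE [P2→Q gives 7>4]
(D,R,Z): not NE [P2→Q gives 9>8; P3→Y gives 11>6]
(D,S,X): not NE [P1→A gives 5>4; P2→R gives 6>1]
(D,S,Y): not NE [P1→B gives 9>0; P2→Q gives 7>0; P3→X gives 8>3]
(D,S,Z): not NE [P1→B gives 9>1; P2→Q gives 9>7; P3→X gives 8>4]

Nash profiles: (A,P,Y)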